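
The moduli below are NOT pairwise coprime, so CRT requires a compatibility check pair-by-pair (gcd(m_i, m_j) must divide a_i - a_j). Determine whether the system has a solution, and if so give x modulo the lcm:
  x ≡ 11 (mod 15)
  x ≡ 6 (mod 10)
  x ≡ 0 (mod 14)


Moduli 15, 10, 14 are not pairwise coprime, so CRT works modulo lcm(m_i) when all pairwise compatibility conditions hold.
Pairwise compatibility: gcd(m_i, m_j) must divide a_i - a_j for every pair.
Merge one congruence at a time:
  Start: x ≡ 11 (mod 15).
  Combine with x ≡ 6 (mod 10): gcd(15, 10) = 5; 6 - 11 = -5, which IS divisible by 5, so compatible.
    Write x = 11 + 15·t and substitute into x ≡ 6 (mod 10): 15·t ≡ 6 − 11 = -5 (mod 10).
    Divide the congruence (and modulus) by g = 5: 3·t ≡ -1 (mod 2).
    Reduce coefficients mod 2: 1·t ≡ 1 (mod 2).
    So t ≡ 1 (mod 2).
    Then x = 11 + 15·1 = 26, valid modulo lcm(15, 10) = 30: x ≡ 26 (mod 30).
  Combine with x ≡ 0 (mod 14): gcd(30, 14) = 2; 0 - 26 = -26, which IS divisible by 2, so compatible.
    Write x = 26 + 30·t and substitute into x ≡ 0 (mod 14): 30·t ≡ 0 − 26 = -26 (mod 14).
    Divide the congruence (and modulus) by g = 2: 15·t ≡ -13 (mod 7).
    Reduce coefficients mod 7: 1·t ≡ 1 (mod 7).
    So t ≡ 1 (mod 7).
    Then x = 26 + 30·1 = 56, valid modulo lcm(30, 14) = 210: x ≡ 56 (mod 210).
Verify: 56 mod 15 = 11, 56 mod 10 = 6, 56 mod 14 = 0.

x ≡ 56 (mod 210).


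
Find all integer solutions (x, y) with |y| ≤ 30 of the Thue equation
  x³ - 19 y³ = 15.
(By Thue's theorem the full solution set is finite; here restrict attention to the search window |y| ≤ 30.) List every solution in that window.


The equation is x³ - 19y³ = 15. For fixed y, x³ = 19·y³ + 15, so a solution requires the RHS to be a perfect cube.
Strategy: iterate y from -30 to 30, compute RHS = 19·y³ + 15, and check whether it is a (positive or negative) perfect cube.
Check small values of y:
  y = 0: RHS = 15 is not a perfect cube.
  y = 1: RHS = 34 is not a perfect cube.
  y = -1: RHS = -4 is not a perfect cube.
  y = 2: RHS = 167 is not a perfect cube.
  y = -2: RHS = -137 is not a perfect cube.
  y = 3: RHS = 528 is not a perfect cube.
  y = -3: RHS = -498 is not a perfect cube.
Continuing the search up to |y| = 30 finds no solutions either.
No (x, y) in the scanned range satisfies the equation.

No integer solutions with |y| ≤ 30.


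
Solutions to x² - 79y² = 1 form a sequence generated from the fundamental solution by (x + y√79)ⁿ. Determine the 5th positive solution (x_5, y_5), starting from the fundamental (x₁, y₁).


Step 1: Find the fundamental solution (x₁, y₁) of x² - 79y² = 1.
  Expand √79 as a continued fraction. a₀ = ⌊√79⌋ = 8; iterate m_{k+1} = d_k·a_k − m_k, d_{k+1} = (79 − m_{k+1}²)/d_k, a_{k+1} = ⌊(a₀ + m_{k+1})/d_{k+1}⌋ (starting m₀ = 0, d₀ = 1), with convergents p_k = a_k·p_{k-1} + p_{k-2}, q_k = a_k·q_{k-1} + q_{k-2} (p₋₁ = 1, q₋₁ = 0):
  k = 0: a₀ = 8; p₀/q₀ = 8/1; p₀² − 79·q₀² = 64 − 79 = -15.
  k = 1: m = 8, d = 15, a = ⌊(8 + 8)/15⌋ = 1; p/q = (1·8 + 1)/(1·1 + 0) = 9/1; p² − 79·q² = 81 − 79 = 2.
  k = 2: m = 7, d = 2, a = ⌊(8 + 7)/2⌋ = 7; p/q = (7·9 + 8)/(7·1 + 1) = 71/8; p² − 79·q² = 5041 − 5056 = -15.
  k = 3: m = 7, d = 15, a = ⌊(8 + 7)/15⌋ = 1; p/q = (1·71 + 9)/(1·8 + 1) = 80/9; p² − 79·q² = 6400 − 6399 = 1.
  The first convergent with p² − 79·q² = 1 gives the fundamental solution (x₁, y₁) = (80, 9).
Step 2: Apply the recurrence (x_{n+1}, y_{n+1}) = (x₁x_n + 79y₁y_n, x₁y_n + y₁x_n) repeatedly.
  From (x_1, y_1) = (80, 9): x_2 = 80·80 + 79·9·9 = 12799; y_2 = 80·9 + 9·80 = 1440.
  From (x_2, y_2) = (12799, 1440): x_3 = 80·12799 + 79·9·1440 = 2047760; y_3 = 80·1440 + 9·12799 = 230391.
  From (x_3, y_3) = (2047760, 230391): x_4 = 80·2047760 + 79·9·230391 = 327628801; y_4 = 80·230391 + 9·2047760 = 36861120.
  From (x_4, y_4) = (327628801, 36861120): x_5 = 80·327628801 + 79·9·36861120 = 52418560400; y_5 = 80·36861120 + 9·327628801 = 5897548809.
Step 3: Verify x_5² - 79·y_5² = 2747705474408448160000 - 2747705474408448159999 = 1 (should be 1). ✓

(x_1, y_1) = (80, 9); (x_5, y_5) = (52418560400, 5897548809).


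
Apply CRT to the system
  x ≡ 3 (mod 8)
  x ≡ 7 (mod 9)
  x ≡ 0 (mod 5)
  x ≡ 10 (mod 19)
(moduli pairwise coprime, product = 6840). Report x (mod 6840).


Product of moduli M = 8 · 9 · 5 · 19 = 6840.
Merge one congruence at a time:
  Start: x ≡ 3 (mod 8).
  Combine with x ≡ 7 (mod 9); new modulus lcm = 72.
    Write x = 3 + 8·t and substitute into x ≡ 7 (mod 9): 8·t ≡ 7 − 3 = 4 (mod 9).
    The inverse of 8 mod 9 is 8 (since 8·8 = 64 = 7·9 + 1), so t ≡ 8·4 = 32 ≡ 5 (mod 9).
    Then x = 3 + 8·5 = 43, valid modulo lcm(8, 9) = 72: x ≡ 43 (mod 72).
  Combine with x ≡ 0 (mod 5); new modulus lcm = 360.
    Write x = 43 + 72·t and substitute into x ≡ 0 (mod 5): 72·t ≡ 0 − 43 = -43 (mod 5).
    Reduce coefficients mod 5: 2·t ≡ 2 (mod 5).
    The inverse of 2 mod 5 is 3 (since 2·3 = 6 = 1·5 + 1), so t ≡ 3·2 = 6 ≡ 1 (mod 5).
    Then x = 43 + 72·1 = 115, valid modulo lcm(72, 5) = 360: x ≡ 115 (mod 360).
  Combine with x ≡ 10 (mod 19); new modulus lcm = 6840.
    Write x = 115 + 360·t and substitute into x ≡ 10 (mod 19): 360·t ≡ 10 − 115 = -105 (mod 19).
    Reduce coefficients mod 19: 18·t ≡ 9 (mod 19).
    The inverse of 18 mod 19 is 18 (since 18·18 = 324 = 17·19 + 1), so t ≡ 18·9 = 162 ≡ 10 (mod 19).
    Then x = 115 + 360·10 = 3715, valid modulo lcm(360, 19) = 6840: x ≡ 3715 (mod 6840).
Verify against each original: 3715 mod 8 = 3, 3715 mod 9 = 7, 3715 mod 5 = 0, 3715 mod 19 = 10.

x ≡ 3715 (mod 6840).


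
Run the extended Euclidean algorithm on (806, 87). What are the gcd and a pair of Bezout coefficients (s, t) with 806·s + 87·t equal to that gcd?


Euclidean algorithm on (806, 87) — divide until remainder is 0:
  806 = 9 · 87 + 23
  87 = 3 · 23 + 18
  23 = 1 · 18 + 5
  18 = 3 · 5 + 3
  5 = 1 · 3 + 2
  3 = 1 · 2 + 1
  2 = 2 · 1 + 0
gcd(806, 87) = 1.
Track Bezout coefficients alongside the remainders: start with r₀ = 806 = a·1 + b·0 (s = 1, t = 0) and r₁ = 87 = a·0 + b·1 (s = 0, t = 1); each new remainder r_{k+1} = r_{k-1} − q_k·r_k inherits s_{k+1} = s_{k-1} − q_k·s_k, t_{k+1} = t_{k-1} − q_k·t_k, so r_k = a·s_k + b·t_k at every step:
  q = 9: r = 23, s = 1 − 9·0 = 1, t = 0 − 9·1 = -9  (check: 806·1 + 87·(-9) = 23)
  q = 3: r = 18, s = 0 − 3·1 = -3, t = 1 − 3·(-9) = 28  (check: 806·(-3) + 87·28 = 18)
  q = 1: r = 5, s = 1 − 1·(-3) = 4, t = -9 − 1·28 = -37  (check: 806·4 + 87·(-37) = 5)
  q = 3: r = 3, s = -3 − 3·4 = -15, t = 28 − 3·(-37) = 139  (check: 806·(-15) + 87·139 = 3)
  q = 1: r = 2, s = 4 − 1·(-15) = 19, t = -37 − 1·139 = -176  (check: 806·19 + 87·(-176) = 2)
  q = 1: r = 1, s = -15 − 1·19 = -34, t = 139 − 1·(-176) = 315  (check: 806·(-34) + 87·315 = 1)
The row with r = 1 (the gcd) gives the Bezout coefficients s = -34, t = 315.
Result: 806 · (-34) + 87 · (315) = 1.

gcd(806, 87) = 1; s = -34, t = 315 (check: 806·(-34) + 87·315 = 1).


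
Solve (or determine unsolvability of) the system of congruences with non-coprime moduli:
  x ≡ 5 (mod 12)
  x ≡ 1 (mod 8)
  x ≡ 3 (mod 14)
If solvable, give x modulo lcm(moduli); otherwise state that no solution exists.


Moduli 12, 8, 14 are not pairwise coprime, so CRT works modulo lcm(m_i) when all pairwise compatibility conditions hold.
Pairwise compatibility: gcd(m_i, m_j) must divide a_i - a_j for every pair.
Merge one congruence at a time:
  Start: x ≡ 5 (mod 12).
  Combine with x ≡ 1 (mod 8): gcd(12, 8) = 4; 1 - 5 = -4, which IS divisible by 4, so compatible.
    Write x = 5 + 12·t and substitute into x ≡ 1 (mod 8): 12·t ≡ 1 − 5 = -4 (mod 8).
    Divide the congruence (and modulus) by g = 4: 3·t ≡ -1 (mod 2).
    Reduce coefficients mod 2: 1·t ≡ 1 (mod 2).
    So t ≡ 1 (mod 2).
    Then x = 5 + 12·1 = 17, valid modulo lcm(12, 8) = 24: x ≡ 17 (mod 24).
  Combine with x ≡ 3 (mod 14): gcd(24, 14) = 2; 3 - 17 = -14, which IS divisible by 2, so compatible.
    Write x = 17 + 24·t and substitute into x ≡ 3 (mod 14): 24·t ≡ 3 − 17 = -14 (mod 14).
    Divide the congruence (and modulus) by g = 2: 12·t ≡ -7 (mod 7).
    Reduce coefficients mod 7: 5·t ≡ 0 (mod 7).
    The inverse of 5 mod 7 is 3 (since 5·3 = 15 = 2·7 + 1), so t ≡ 3·0 = 0 ≡ 0 (mod 7).
    Then x = 17 + 24·0 = 17, valid modulo lcm(24, 14) = 168: x ≡ 17 (mod 168).
Verify: 17 mod 12 = 5, 17 mod 8 = 1, 17 mod 14 = 3.

x ≡ 17 (mod 168).


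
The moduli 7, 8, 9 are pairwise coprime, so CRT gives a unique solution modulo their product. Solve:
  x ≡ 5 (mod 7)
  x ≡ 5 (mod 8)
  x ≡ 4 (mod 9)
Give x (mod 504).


Moduli 7, 8, 9 are pairwise coprime; by CRT there is a unique solution modulo M = 7 · 8 · 9 = 504.
Solve pairwise, accumulating the modulus:
  Start with x ≡ 5 (mod 7).
  Combine with x ≡ 5 (mod 8): since gcd(7, 8) = 1, we get a unique residue mod 56.
    Write x = 5 + 7·t and substitute into x ≡ 5 (mod 8): 7·t ≡ 5 − 5 = 0 (mod 8).
    The inverse of 7 mod 8 is 7 (since 7·7 = 49 = 6·8 + 1), so t ≡ 7·0 = 0 ≡ 0 (mod 8).
    Then x = 5 + 7·0 = 5, valid modulo lcm(7, 8) = 56: x ≡ 5 (mod 56).
  Combine with x ≡ 4 (mod 9): since gcd(56, 9) = 1, we get a unique residue mod 504.
    Write x = 5 + 56·t and substitute into x ≡ 4 (mod 9): 56·t ≡ 4 − 5 = -1 (mod 9).
    Reduce coefficients mod 9: 2·t ≡ 8 (mod 9).
    The inverse of 2 mod 9 is 5 (since 2·5 = 10 = 1·9 + 1), so t ≡ 5·8 = 40 ≡ 4 (mod 9).
    Then x = 5 + 56·4 = 229, valid modulo lcm(56, 9) = 504: x ≡ 229 (mod 504).
Verify: 229 mod 7 = 5 ✓, 229 mod 8 = 5 ✓, 229 mod 9 = 4 ✓.

x ≡ 229 (mod 504).


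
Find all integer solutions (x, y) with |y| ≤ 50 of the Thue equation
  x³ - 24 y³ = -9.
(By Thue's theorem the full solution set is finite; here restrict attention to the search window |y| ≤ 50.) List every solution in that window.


The equation is x³ - 24y³ = -9. For fixed y, x³ = 24·y³ − 9, so a solution requires the RHS to be a perfect cube.
Strategy: iterate y from -50 to 50, compute RHS = 24·y³ − 9, and check whether it is a (positive or negative) perfect cube.
Check small values of y:
  y = 0: RHS = -9 is not a perfect cube.
  y = 1: RHS = 15 is not a perfect cube.
  y = -1: RHS = -33 is not a perfect cube.
  y = 2: RHS = 183 is not a perfect cube.
  y = -2: RHS = -201 is not a perfect cube.
  y = 3: RHS = 639 is not a perfect cube.
  y = -3: RHS = -657 is not a perfect cube.
Continuing the search up to |y| = 50 finds no solutions either.
No (x, y) in the scanned range satisfies the equation.

No integer solutions with |y| ≤ 50.


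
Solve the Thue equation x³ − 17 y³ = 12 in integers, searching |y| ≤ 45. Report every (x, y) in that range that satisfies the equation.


The equation is x³ - 17y³ = 12. For fixed y, x³ = 17·y³ + 12, so a solution requires the RHS to be a perfect cube.
Strategy: iterate y from -45 to 45, compute RHS = 17·y³ + 12, and check whether it is a (positive or negative) perfect cube.
Check small values of y:
  y = 0: RHS = 12 is not a perfect cube.
  y = 1: RHS = 29 is not a perfect cube.
  y = -1: RHS = -5 is not a perfect cube.
  y = 2: RHS = 148 is not a perfect cube.
  y = -2: RHS = -124 is not a perfect cube.
  y = 3: RHS = 471 is not a perfect cube.
  y = -3: RHS = -447 is not a perfect cube.
Continuing the search up to |y| = 45 finds no solutions either.
No (x, y) in the scanned range satisfies the equation.

No integer solutions with |y| ≤ 45.


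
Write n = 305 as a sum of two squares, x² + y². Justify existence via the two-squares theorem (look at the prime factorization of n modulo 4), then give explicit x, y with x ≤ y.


Step 1: Factor n = 305 = 5 · 61.
Step 2: Check the mod-4 condition on each prime factor: 5 ≡ 1 (mod 4), exponent 1; 61 ≡ 1 (mod 4), exponent 1.
All primes ≡ 3 (mod 4) appear to even exponent (or don't appear), so by the two-squares theorem n IS expressible as a sum of two squares.
Step 3: Build a representation. Here n = 5 · 61 is a product of primes ≡ 1 (mod 4). Each prime p ≡ 1 (mod 4) is itself a sum of two squares; find a² by testing p − a² for a perfect square:
  5: 5 − 1² = 4 = 2² ⇒ 5 = 1² + 2².
  61: 61 − 1² = 60, 61 − 2² = 57, 61 − 3² = 52, 61 − 4² = 45, 61 − 5² = 36 = 6² ⇒ 61 = 5² + 6².
  Combine using the Brahmagupta–Fibonacci identity (a² + b²)(c² + d²) = (ac − bd)² + (ad + bc)² = (ac + bd)² + (ad − bc)²:
  5 · 61 = 305: from (1² + 2²)(5² + 6²), take (1·5 − 2·6, 1·6 + 2·5) = (5 − 12, 6 + 10) = (-7, 16); dropping signs (only squares matter) gives (7, 16); check 7² + 16² = 49 + 256 = 305 ✓.
Step 4: Order so x ≤ y and verify: 7² + 16² = 49 + 256 = 305 = n. ✓

n = 305 = 7² + 16² (one valid representation with x ≤ y).


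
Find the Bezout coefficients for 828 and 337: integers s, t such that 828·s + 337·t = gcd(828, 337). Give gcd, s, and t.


Euclidean algorithm on (828, 337) — divide until remainder is 0:
  828 = 2 · 337 + 154
  337 = 2 · 154 + 29
  154 = 5 · 29 + 9
  29 = 3 · 9 + 2
  9 = 4 · 2 + 1
  2 = 2 · 1 + 0
gcd(828, 337) = 1.
Track Bezout coefficients alongside the remainders: start with r₀ = 828 = a·1 + b·0 (s = 1, t = 0) and r₁ = 337 = a·0 + b·1 (s = 0, t = 1); each new remainder r_{k+1} = r_{k-1} − q_k·r_k inherits s_{k+1} = s_{k-1} − q_k·s_k, t_{k+1} = t_{k-1} − q_k·t_k, so r_k = a·s_k + b·t_k at every step:
  q = 2: r = 154, s = 1 − 2·0 = 1, t = 0 − 2·1 = -2  (check: 828·1 + 337·(-2) = 154)
  q = 2: r = 29, s = 0 − 2·1 = -2, t = 1 − 2·(-2) = 5  (check: 828·(-2) + 337·5 = 29)
  q = 5: r = 9, s = 1 − 5·(-2) = 11, t = -2 − 5·5 = -27  (check: 828·11 + 337·(-27) = 9)
  q = 3: r = 2, s = -2 − 3·11 = -35, t = 5 − 3·(-27) = 86  (check: 828·(-35) + 337·86 = 2)
  q = 4: r = 1, s = 11 − 4·(-35) = 151, t = -27 − 4·86 = -371  (check: 828·151 + 337·(-371) = 1)
The row with r = 1 (the gcd) gives the Bezout coefficients s = 151, t = -371.
Result: 828 · (151) + 337 · (-371) = 1.

gcd(828, 337) = 1; s = 151, t = -371 (check: 828·151 + 337·(-371) = 1).


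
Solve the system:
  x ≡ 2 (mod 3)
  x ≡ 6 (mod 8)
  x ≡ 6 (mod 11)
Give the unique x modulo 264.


Moduli 3, 8, 11 are pairwise coprime; by CRT there is a unique solution modulo M = 3 · 8 · 11 = 264.
Solve pairwise, accumulating the modulus:
  Start with x ≡ 2 (mod 3).
  Combine with x ≡ 6 (mod 8): since gcd(3, 8) = 1, we get a unique residue mod 24.
    Write x = 2 + 3·t and substitute into x ≡ 6 (mod 8): 3·t ≡ 6 − 2 = 4 (mod 8).
    The inverse of 3 mod 8 is 3 (since 3·3 = 9 = 1·8 + 1), so t ≡ 3·4 = 12 ≡ 4 (mod 8).
    Then x = 2 + 3·4 = 14, valid modulo lcm(3, 8) = 24: x ≡ 14 (mod 24).
  Combine with x ≡ 6 (mod 11): since gcd(24, 11) = 1, we get a unique residue mod 264.
    Write x = 14 + 24·t and substitute into x ≡ 6 (mod 11): 24·t ≡ 6 − 14 = -8 (mod 11).
    Reduce coefficients mod 11: 2·t ≡ 3 (mod 11).
    The inverse of 2 mod 11 is 6 (since 2·6 = 12 = 1·11 + 1), so t ≡ 6·3 = 18 ≡ 7 (mod 11).
    Then x = 14 + 24·7 = 182, valid modulo lcm(24, 11) = 264: x ≡ 182 (mod 264).
Verify: 182 mod 3 = 2 ✓, 182 mod 8 = 6 ✓, 182 mod 11 = 6 ✓.

x ≡ 182 (mod 264).


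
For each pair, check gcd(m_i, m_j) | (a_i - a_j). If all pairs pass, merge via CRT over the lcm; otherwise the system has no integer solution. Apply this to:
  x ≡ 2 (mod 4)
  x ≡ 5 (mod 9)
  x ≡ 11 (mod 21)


Moduli 4, 9, 21 are not pairwise coprime, so CRT works modulo lcm(m_i) when all pairwise compatibility conditions hold.
Pairwise compatibility: gcd(m_i, m_j) must divide a_i - a_j for every pair.
Merge one congruence at a time:
  Start: x ≡ 2 (mod 4).
  Combine with x ≡ 5 (mod 9): gcd(4, 9) = 1; 5 - 2 = 3, which IS divisible by 1, so compatible.
    Write x = 2 + 4·t and substitute into x ≡ 5 (mod 9): 4·t ≡ 5 − 2 = 3 (mod 9).
    The inverse of 4 mod 9 is 7 (since 4·7 = 28 = 3·9 + 1), so t ≡ 7·3 = 21 ≡ 3 (mod 9).
    Then x = 2 + 4·3 = 14, valid modulo lcm(4, 9) = 36: x ≡ 14 (mod 36).
  Combine with x ≡ 11 (mod 21): gcd(36, 21) = 3; 11 - 14 = -3, which IS divisible by 3, so compatible.
    Write x = 14 + 36·t and substitute into x ≡ 11 (mod 21): 36·t ≡ 11 − 14 = -3 (mod 21).
    Divide the congruence (and modulus) by g = 3: 12·t ≡ -1 (mod 7).
    Reduce coefficients mod 7: 5·t ≡ 6 (mod 7).
    The inverse of 5 mod 7 is 3 (since 5·3 = 15 = 2·7 + 1), so t ≡ 3·6 = 18 ≡ 4 (mod 7).
    Then x = 14 + 36·4 = 158, valid modulo lcm(36, 21) = 252: x ≡ 158 (mod 252).
Verify: 158 mod 4 = 2, 158 mod 9 = 5, 158 mod 21 = 11.

x ≡ 158 (mod 252).


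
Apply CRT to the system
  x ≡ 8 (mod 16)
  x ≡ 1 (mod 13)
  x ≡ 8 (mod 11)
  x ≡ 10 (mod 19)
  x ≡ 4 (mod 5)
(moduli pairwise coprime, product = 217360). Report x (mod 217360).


Product of moduli M = 16 · 13 · 11 · 19 · 5 = 217360.
Merge one congruence at a time:
  Start: x ≡ 8 (mod 16).
  Combine with x ≡ 1 (mod 13); new modulus lcm = 208.
    Write x = 8 + 16·t and substitute into x ≡ 1 (mod 13): 16·t ≡ 1 − 8 = -7 (mod 13).
    Reduce coefficients mod 13: 3·t ≡ 6 (mod 13).
    The inverse of 3 mod 13 is 9 (since 3·9 = 27 = 2·13 + 1), so t ≡ 9·6 = 54 ≡ 2 (mod 13).
    Then x = 8 + 16·2 = 40, valid modulo lcm(16, 13) = 208: x ≡ 40 (mod 208).
  Combine with x ≡ 8 (mod 11); new modulus lcm = 2288.
    Write x = 40 + 208·t and substitute into x ≡ 8 (mod 11): 208·t ≡ 8 − 40 = -32 (mod 11).
    Reduce coefficients mod 11: 10·t ≡ 1 (mod 11).
    The inverse of 10 mod 11 is 10 (since 10·10 = 100 = 9·11 + 1), so t ≡ 10·1 = 10 ≡ 10 (mod 11).
    Then x = 40 + 208·10 = 2120, valid modulo lcm(208, 11) = 2288: x ≡ 2120 (mod 2288).
  Combine with x ≡ 10 (mod 19); new modulus lcm = 43472.
    Write x = 2120 + 2288·t and substitute into x ≡ 10 (mod 19): 2288·t ≡ 10 − 2120 = -2110 (mod 19).
    Reduce coefficients mod 19: 8·t ≡ 18 (mod 19).
    The inverse of 8 mod 19 is 12 (since 8·12 = 96 = 5·19 + 1), so t ≡ 12·18 = 216 ≡ 7 (mod 19).
    Then x = 2120 + 2288·7 = 18136, valid modulo lcm(2288, 19) = 43472: x ≡ 18136 (mod 43472).
  Combine with x ≡ 4 (mod 5); new modulus lcm = 217360.
    Write x = 18136 + 43472·t and substitute into x ≡ 4 (mod 5): 43472·t ≡ 4 − 18136 = -18132 (mod 5).
    Reduce coefficients mod 5: 2·t ≡ 3 (mod 5).
    The inverse of 2 mod 5 is 3 (since 2·3 = 6 = 1·5 + 1), so t ≡ 3·3 = 9 ≡ 4 (mod 5).
    Then x = 18136 + 43472·4 = 192024, valid modulo lcm(43472, 5) = 217360: x ≡ 192024 (mod 217360).
Verify against each original: 192024 mod 16 = 8, 192024 mod 13 = 1, 192024 mod 11 = 8, 192024 mod 19 = 10, 192024 mod 5 = 4.

x ≡ 192024 (mod 217360).


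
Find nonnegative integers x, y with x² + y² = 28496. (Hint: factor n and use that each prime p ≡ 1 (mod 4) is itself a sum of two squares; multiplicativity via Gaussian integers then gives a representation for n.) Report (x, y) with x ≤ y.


Step 1: Factor n = 28496 = 2^4 · 13 · 137.
Step 2: Check the mod-4 condition on each prime factor: 2 = 2 (special); 13 ≡ 1 (mod 4), exponent 1; 137 ≡ 1 (mod 4), exponent 1.
All primes ≡ 3 (mod 4) appear to even exponent (or don't appear), so by the two-squares theorem n IS expressible as a sum of two squares.
Step 3: Build a representation. Group n = k² · m with k = 4 and m = 13 · 137 = 1781 (a product of primes ≡ 1 (mod 4)); a representation of m scales to one of n via (k·x)² + (k·y)² = k²(x² + y²). Each prime p ≡ 1 (mod 4) is itself a sum of two squares; find a² by testing p − a² for a perfect square:
  13: 13 − 1² = 12, 13 − 2² = 9 = 3² ⇒ 13 = 2² + 3².
  137: 137 − 1² = 136, 137 − 2² = 133, 137 − 3² = 128, 137 − 4² = 121 = 11² ⇒ 137 = 4² + 11².
  Combine using the Brahmagupta–Fibonacci identity (a² + b²)(c² + d²) = (ac − bd)² + (ad + bc)² = (ac + bd)² + (ad − bc)²:
  13 · 137 = 1781: from (2² + 3²)(4² + 11²), take (2·4 − 3·11, 2·11 + 3·4) = (8 − 33, 22 + 12) = (-25, 34); dropping signs (only squares matter) gives (25, 34); check 25² + 34² = 625 + 1156 = 1781 ✓.
  Scale by k = 4: (4·25, 4·34) = (100, 136).
Step 4: Order so x ≤ y and verify: 100² + 136² = 10000 + 18496 = 28496 = n. ✓

n = 28496 = 100² + 136² (one valid representation with x ≤ y).


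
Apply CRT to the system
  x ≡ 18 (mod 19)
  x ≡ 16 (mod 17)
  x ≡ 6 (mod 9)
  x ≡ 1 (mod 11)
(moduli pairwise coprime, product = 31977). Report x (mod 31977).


Product of moduli M = 19 · 17 · 9 · 11 = 31977.
Merge one congruence at a time:
  Start: x ≡ 18 (mod 19).
  Combine with x ≡ 16 (mod 17); new modulus lcm = 323.
    Write x = 18 + 19·t and substitute into x ≡ 16 (mod 17): 19·t ≡ 16 − 18 = -2 (mod 17).
    Reduce coefficients mod 17: 2·t ≡ 15 (mod 17).
    The inverse of 2 mod 17 is 9 (since 2·9 = 18 = 1·17 + 1), so t ≡ 9·15 = 135 ≡ 16 (mod 17).
    Then x = 18 + 19·16 = 322, valid modulo lcm(19, 17) = 323: x ≡ 322 (mod 323).
  Combine with x ≡ 6 (mod 9); new modulus lcm = 2907.
    Write x = 322 + 323·t and substitute into x ≡ 6 (mod 9): 323·t ≡ 6 − 322 = -316 (mod 9).
    Reduce coefficients mod 9: 8·t ≡ 8 (mod 9).
    The inverse of 8 mod 9 is 8 (since 8·8 = 64 = 7·9 + 1), so t ≡ 8·8 = 64 ≡ 1 (mod 9).
    Then x = 322 + 323·1 = 645, valid modulo lcm(323, 9) = 2907: x ≡ 645 (mod 2907).
  Combine with x ≡ 1 (mod 11); new modulus lcm = 31977.
    Write x = 645 + 2907·t and substitute into x ≡ 1 (mod 11): 2907·t ≡ 1 − 645 = -644 (mod 11).
    Reduce coefficients mod 11: 3·t ≡ 5 (mod 11).
    The inverse of 3 mod 11 is 4 (since 3·4 = 12 = 1·11 + 1), so t ≡ 4·5 = 20 ≡ 9 (mod 11).
    Then x = 645 + 2907·9 = 26808, valid modulo lcm(2907, 11) = 31977: x ≡ 26808 (mod 31977).
Verify against each original: 26808 mod 19 = 18, 26808 mod 17 = 16, 26808 mod 9 = 6, 26808 mod 11 = 1.

x ≡ 26808 (mod 31977).


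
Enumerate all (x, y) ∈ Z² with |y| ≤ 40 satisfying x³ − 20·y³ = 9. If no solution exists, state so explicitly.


The equation is x³ - 20y³ = 9. For fixed y, x³ = 20·y³ + 9, so a solution requires the RHS to be a perfect cube.
Strategy: iterate y from -40 to 40, compute RHS = 20·y³ + 9, and check whether it is a (positive or negative) perfect cube.
Check small values of y:
  y = 0: RHS = 9 is not a perfect cube.
  y = 1: RHS = 29 is not a perfect cube.
  y = -1: RHS = -11 is not a perfect cube.
  y = 2: RHS = 169 is not a perfect cube.
  y = -2: RHS = -151 is not a perfect cube.
  y = 3: RHS = 549 is not a perfect cube.
  y = -3: RHS = -531 is not a perfect cube.
Continuing the search up to |y| = 40 finds no solutions either.
No (x, y) in the scanned range satisfies the equation.

No integer solutions with |y| ≤ 40.


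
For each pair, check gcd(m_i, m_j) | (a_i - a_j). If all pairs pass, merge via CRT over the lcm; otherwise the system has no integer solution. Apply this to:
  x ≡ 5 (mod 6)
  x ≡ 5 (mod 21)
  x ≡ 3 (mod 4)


Moduli 6, 21, 4 are not pairwise coprime, so CRT works modulo lcm(m_i) when all pairwise compatibility conditions hold.
Pairwise compatibility: gcd(m_i, m_j) must divide a_i - a_j for every pair.
Merge one congruence at a time:
  Start: x ≡ 5 (mod 6).
  Combine with x ≡ 5 (mod 21): gcd(6, 21) = 3; 5 - 5 = 0, which IS divisible by 3, so compatible.
    Write x = 5 + 6·t and substitute into x ≡ 5 (mod 21): 6·t ≡ 5 − 5 = 0 (mod 21).
    Divide the congruence (and modulus) by g = 3: 2·t ≡ 0 (mod 7).
    The inverse of 2 mod 7 is 4 (since 2·4 = 8 = 1·7 + 1), so t ≡ 4·0 = 0 ≡ 0 (mod 7).
    Then x = 5 + 6·0 = 5, valid modulo lcm(6, 21) = 42: x ≡ 5 (mod 42).
  Combine with x ≡ 3 (mod 4): gcd(42, 4) = 2; 3 - 5 = -2, which IS divisible by 2, so compatible.
    Write x = 5 + 42·t and substitute into x ≡ 3 (mod 4): 42·t ≡ 3 − 5 = -2 (mod 4).
    Divide the congruence (and modulus) by g = 2: 21·t ≡ -1 (mod 2).
    Reduce coefficients mod 2: 1·t ≡ 1 (mod 2).
    So t ≡ 1 (mod 2).
    Then x = 5 + 42·1 = 47, valid modulo lcm(42, 4) = 84: x ≡ 47 (mod 84).
Verify: 47 mod 6 = 5, 47 mod 21 = 5, 47 mod 4 = 3.

x ≡ 47 (mod 84).


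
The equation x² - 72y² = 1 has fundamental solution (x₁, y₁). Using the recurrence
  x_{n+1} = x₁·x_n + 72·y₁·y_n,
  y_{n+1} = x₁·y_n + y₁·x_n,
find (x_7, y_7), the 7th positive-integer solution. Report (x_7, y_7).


Step 1: Find the fundamental solution (x₁, y₁) of x² - 72y² = 1.
  Expand √72 as a continued fraction. a₀ = ⌊√72⌋ = 8; iterate m_{k+1} = d_k·a_k − m_k, d_{k+1} = (72 − m_{k+1}²)/d_k, a_{k+1} = ⌊(a₀ + m_{k+1})/d_{k+1}⌋ (starting m₀ = 0, d₀ = 1), with convergents p_k = a_k·p_{k-1} + p_{k-2}, q_k = a_k·q_{k-1} + q_{k-2} (p₋₁ = 1, q₋₁ = 0):
  k = 0: a₀ = 8; p₀/q₀ = 8/1; p₀² − 72·q₀² = 64 − 72 = -8.
  k = 1: m = 8, d = 8, a = ⌊(8 + 8)/8⌋ = 2; p/q = (2·8 + 1)/(2·1 + 0) = 17/2; p² − 72·q² = 289 − 288 = 1.
  The first convergent with p² − 72·q² = 1 gives the fundamental solution (x₁, y₁) = (17, 2).
Step 2: Apply the recurrence (x_{n+1}, y_{n+1}) = (x₁x_n + 72y₁y_n, x₁y_n + y₁x_n) repeatedly.
  From (x_1, y_1) = (17, 2): x_2 = 17·17 + 72·2·2 = 577; y_2 = 17·2 + 2·17 = 68.
  From (x_2, y_2) = (577, 68): x_3 = 17·577 + 72·2·68 = 19601; y_3 = 17·68 + 2·577 = 2310.
  From (x_3, y_3) = (19601, 2310): x_4 = 17·19601 + 72·2·2310 = 665857; y_4 = 17·2310 + 2·19601 = 78472.
  From (x_4, y_4) = (665857, 78472): x_5 = 17·665857 + 72·2·78472 = 22619537; y_5 = 17·78472 + 2·665857 = 2665738.
  From (x_5, y_5) = (22619537, 2665738): x_6 = 17·22619537 + 72·2·2665738 = 768398401; y_6 = 17·2665738 + 2·22619537 = 90556620.
  From (x_6, y_6) = (768398401, 90556620): x_7 = 17·768398401 + 72·2·90556620 = 26102926097; y_7 = 17·90556620 + 2·768398401 = 3076259342.
Step 3: Verify x_7² - 72·y_7² = 681362750825443653409 - 681362750825443653408 = 1 (should be 1). ✓

(x_1, y_1) = (17, 2); (x_7, y_7) = (26102926097, 3076259342).


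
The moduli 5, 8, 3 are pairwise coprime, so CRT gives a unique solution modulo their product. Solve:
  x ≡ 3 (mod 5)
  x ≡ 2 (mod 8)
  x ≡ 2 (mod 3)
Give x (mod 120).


Moduli 5, 8, 3 are pairwise coprime; by CRT there is a unique solution modulo M = 5 · 8 · 3 = 120.
Solve pairwise, accumulating the modulus:
  Start with x ≡ 3 (mod 5).
  Combine with x ≡ 2 (mod 8): since gcd(5, 8) = 1, we get a unique residue mod 40.
    Write x = 3 + 5·t and substitute into x ≡ 2 (mod 8): 5·t ≡ 2 − 3 = -1 (mod 8).
    Reduce coefficients mod 8: 5·t ≡ 7 (mod 8).
    The inverse of 5 mod 8 is 5 (since 5·5 = 25 = 3·8 + 1), so t ≡ 5·7 = 35 ≡ 3 (mod 8).
    Then x = 3 + 5·3 = 18, valid modulo lcm(5, 8) = 40: x ≡ 18 (mod 40).
  Combine with x ≡ 2 (mod 3): since gcd(40, 3) = 1, we get a unique residue mod 120.
    Write x = 18 + 40·t and substitute into x ≡ 2 (mod 3): 40·t ≡ 2 − 18 = -16 (mod 3).
    Reduce coefficients mod 3: 1·t ≡ 2 (mod 3).
    So t ≡ 2 (mod 3).
    Then x = 18 + 40·2 = 98, valid modulo lcm(40, 3) = 120: x ≡ 98 (mod 120).
Verify: 98 mod 5 = 3 ✓, 98 mod 8 = 2 ✓, 98 mod 3 = 2 ✓.

x ≡ 98 (mod 120).


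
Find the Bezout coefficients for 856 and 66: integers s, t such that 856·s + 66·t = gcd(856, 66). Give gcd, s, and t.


Euclidean algorithm on (856, 66) — divide until remainder is 0:
  856 = 12 · 66 + 64
  66 = 1 · 64 + 2
  64 = 32 · 2 + 0
gcd(856, 66) = 2.
Track Bezout coefficients alongside the remainders: start with r₀ = 856 = a·1 + b·0 (s = 1, t = 0) and r₁ = 66 = a·0 + b·1 (s = 0, t = 1); each new remainder r_{k+1} = r_{k-1} − q_k·r_k inherits s_{k+1} = s_{k-1} − q_k·s_k, t_{k+1} = t_{k-1} − q_k·t_k, so r_k = a·s_k + b·t_k at every step:
  q = 12: r = 64, s = 1 − 12·0 = 1, t = 0 − 12·1 = -12  (check: 856·1 + 66·(-12) = 64)
  q = 1: r = 2, s = 0 − 1·1 = -1, t = 1 − 1·(-12) = 13  (check: 856·(-1) + 66·13 = 2)
The row with r = 2 (the gcd) gives the Bezout coefficients s = -1, t = 13.
Result: 856 · (-1) + 66 · (13) = 2.

gcd(856, 66) = 2; s = -1, t = 13 (check: 856·(-1) + 66·13 = 2).


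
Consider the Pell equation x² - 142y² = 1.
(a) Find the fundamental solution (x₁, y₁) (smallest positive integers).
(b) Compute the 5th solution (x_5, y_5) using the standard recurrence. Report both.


Step 1: Find the fundamental solution (x₁, y₁) of x² - 142y² = 1.
  Expand √142 as a continued fraction. a₀ = ⌊√142⌋ = 11; iterate m_{k+1} = d_k·a_k − m_k, d_{k+1} = (142 − m_{k+1}²)/d_k, a_{k+1} = ⌊(a₀ + m_{k+1})/d_{k+1}⌋ (starting m₀ = 0, d₀ = 1), with convergents p_k = a_k·p_{k-1} + p_{k-2}, q_k = a_k·q_{k-1} + q_{k-2} (p₋₁ = 1, q₋₁ = 0):
  k = 0: a₀ = 11; p₀/q₀ = 11/1; p₀² − 142·q₀² = 121 − 142 = -21.
  k = 1: m = 11, d = 21, a = ⌊(11 + 11)/21⌋ = 1; p/q = (1·11 + 1)/(1·1 + 0) = 12/1; p² − 142·q² = 144 − 142 = 2.
  k = 2: m = 10, d = 2, a = ⌊(11 + 10)/2⌋ = 10; p/q = (10·12 + 11)/(10·1 + 1) = 131/11; p² − 142·q² = 17161 − 17182 = -21.
  k = 3: m = 10, d = 21, a = ⌊(11 + 10)/21⌋ = 1; p/q = (1·131 + 12)/(1·11 + 1) = 143/12; p² − 142·q² = 20449 − 20448 = 1.
  The first convergent with p² − 142·q² = 1 gives the fundamental solution (x₁, y₁) = (143, 12).
Step 2: Apply the recurrence (x_{n+1}, y_{n+1}) = (x₁x_n + 142y₁y_n, x₁y_n + y₁x_n) repeatedly.
  From (x_1, y_1) = (143, 12): x_2 = 143·143 + 142·12·12 = 40897; y_2 = 143·12 + 12·143 = 3432.
  From (x_2, y_2) = (40897, 3432): x_3 = 143·40897 + 142·12·3432 = 11696399; y_3 = 143·3432 + 12·40897 = 981540.
  From (x_3, y_3) = (11696399, 981540): x_4 = 143·11696399 + 142·12·981540 = 3345129217; y_4 = 143·981540 + 12·11696399 = 280717008.
  From (x_4, y_4) = (3345129217, 280717008): x_5 = 143·3345129217 + 142·12·280717008 = 956695259663; y_5 = 143·280717008 + 12·3345129217 = 80284082748.
Step 3: Verify x_5² - 142·y_5² = 915265819861654994873569 - 915265819861654994873568 = 1 (should be 1). ✓

(x_1, y_1) = (143, 12); (x_5, y_5) = (956695259663, 80284082748).


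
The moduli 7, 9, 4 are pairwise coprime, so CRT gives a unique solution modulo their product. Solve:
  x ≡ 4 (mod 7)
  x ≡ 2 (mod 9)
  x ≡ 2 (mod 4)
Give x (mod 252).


Moduli 7, 9, 4 are pairwise coprime; by CRT there is a unique solution modulo M = 7 · 9 · 4 = 252.
Solve pairwise, accumulating the modulus:
  Start with x ≡ 4 (mod 7).
  Combine with x ≡ 2 (mod 9): since gcd(7, 9) = 1, we get a unique residue mod 63.
    Write x = 4 + 7·t and substitute into x ≡ 2 (mod 9): 7·t ≡ 2 − 4 = -2 (mod 9).
    Reduce coefficients mod 9: 7·t ≡ 7 (mod 9).
    The inverse of 7 mod 9 is 4 (since 7·4 = 28 = 3·9 + 1), so t ≡ 4·7 = 28 ≡ 1 (mod 9).
    Then x = 4 + 7·1 = 11, valid modulo lcm(7, 9) = 63: x ≡ 11 (mod 63).
  Combine with x ≡ 2 (mod 4): since gcd(63, 4) = 1, we get a unique residue mod 252.
    Write x = 11 + 63·t and substitute into x ≡ 2 (mod 4): 63·t ≡ 2 − 11 = -9 (mod 4).
    Reduce coefficients mod 4: 3·t ≡ 3 (mod 4).
    The inverse of 3 mod 4 is 3 (since 3·3 = 9 = 2·4 + 1), so t ≡ 3·3 = 9 ≡ 1 (mod 4).
    Then x = 11 + 63·1 = 74, valid modulo lcm(63, 4) = 252: x ≡ 74 (mod 252).
Verify: 74 mod 7 = 4 ✓, 74 mod 9 = 2 ✓, 74 mod 4 = 2 ✓.

x ≡ 74 (mod 252).


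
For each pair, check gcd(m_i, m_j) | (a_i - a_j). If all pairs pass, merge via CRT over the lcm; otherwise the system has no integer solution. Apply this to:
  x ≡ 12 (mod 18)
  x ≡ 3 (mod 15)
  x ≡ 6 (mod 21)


Moduli 18, 15, 21 are not pairwise coprime, so CRT works modulo lcm(m_i) when all pairwise compatibility conditions hold.
Pairwise compatibility: gcd(m_i, m_j) must divide a_i - a_j for every pair.
Merge one congruence at a time:
  Start: x ≡ 12 (mod 18).
  Combine with x ≡ 3 (mod 15): gcd(18, 15) = 3; 3 - 12 = -9, which IS divisible by 3, so compatible.
    Write x = 12 + 18·t and substitute into x ≡ 3 (mod 15): 18·t ≡ 3 − 12 = -9 (mod 15).
    Divide the congruence (and modulus) by g = 3: 6·t ≡ -3 (mod 5).
    Reduce coefficients mod 5: 1·t ≡ 2 (mod 5).
    So t ≡ 2 (mod 5).
    Then x = 12 + 18·2 = 48, valid modulo lcm(18, 15) = 90: x ≡ 48 (mod 90).
  Combine with x ≡ 6 (mod 21): gcd(90, 21) = 3; 6 - 48 = -42, which IS divisible by 3, so compatible.
    Write x = 48 + 90·t and substitute into x ≡ 6 (mod 21): 90·t ≡ 6 − 48 = -42 (mod 21).
    Divide the congruence (and modulus) by g = 3: 30·t ≡ -14 (mod 7).
    Reduce coefficients mod 7: 2·t ≡ 0 (mod 7).
    The inverse of 2 mod 7 is 4 (since 2·4 = 8 = 1·7 + 1), so t ≡ 4·0 = 0 ≡ 0 (mod 7).
    Then x = 48 + 90·0 = 48, valid modulo lcm(90, 21) = 630: x ≡ 48 (mod 630).
Verify: 48 mod 18 = 12, 48 mod 15 = 3, 48 mod 21 = 6.

x ≡ 48 (mod 630).


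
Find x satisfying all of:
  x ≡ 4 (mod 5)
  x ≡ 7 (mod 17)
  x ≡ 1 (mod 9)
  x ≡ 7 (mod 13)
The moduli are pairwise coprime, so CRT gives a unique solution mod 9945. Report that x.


Product of moduli M = 5 · 17 · 9 · 13 = 9945.
Merge one congruence at a time:
  Start: x ≡ 4 (mod 5).
  Combine with x ≡ 7 (mod 17); new modulus lcm = 85.
    Write x = 4 + 5·t and substitute into x ≡ 7 (mod 17): 5·t ≡ 7 − 4 = 3 (mod 17).
    The inverse of 5 mod 17 is 7 (since 5·7 = 35 = 2·17 + 1), so t ≡ 7·3 = 21 ≡ 4 (mod 17).
    Then x = 4 + 5·4 = 24, valid modulo lcm(5, 17) = 85: x ≡ 24 (mod 85).
  Combine with x ≡ 1 (mod 9); new modulus lcm = 765.
    Write x = 24 + 85·t and substitute into x ≡ 1 (mod 9): 85·t ≡ 1 − 24 = -23 (mod 9).
    Reduce coefficients mod 9: 4·t ≡ 4 (mod 9).
    The inverse of 4 mod 9 is 7 (since 4·7 = 28 = 3·9 + 1), so t ≡ 7·4 = 28 ≡ 1 (mod 9).
    Then x = 24 + 85·1 = 109, valid modulo lcm(85, 9) = 765: x ≡ 109 (mod 765).
  Combine with x ≡ 7 (mod 13); new modulus lcm = 9945.
    Write x = 109 + 765·t and substitute into x ≡ 7 (mod 13): 765·t ≡ 7 − 109 = -102 (mod 13).
    Reduce coefficients mod 13: 11·t ≡ 2 (mod 13).
    The inverse of 11 mod 13 is 6 (since 11·6 = 66 = 5·13 + 1), so t ≡ 6·2 = 12 ≡ 12 (mod 13).
    Then x = 109 + 765·12 = 9289, valid modulo lcm(765, 13) = 9945: x ≡ 9289 (mod 9945).
Verify against each original: 9289 mod 5 = 4, 9289 mod 17 = 7, 9289 mod 9 = 1, 9289 mod 13 = 7.

x ≡ 9289 (mod 9945).


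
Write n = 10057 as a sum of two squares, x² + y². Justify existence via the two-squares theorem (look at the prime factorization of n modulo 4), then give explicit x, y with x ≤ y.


Step 1: Factor n = 10057 = 89 · 113.
Step 2: Check the mod-4 condition on each prime factor: 89 ≡ 1 (mod 4), exponent 1; 113 ≡ 1 (mod 4), exponent 1.
All primes ≡ 3 (mod 4) appear to even exponent (or don't appear), so by the two-squares theorem n IS expressible as a sum of two squares.
Step 3: Build a representation. Here n = 89 · 113 is a product of primes ≡ 1 (mod 4). Each prime p ≡ 1 (mod 4) is itself a sum of two squares; find a² by testing p − a² for a perfect square:
  89: 89 − 1² = 88, 89 − 2² = 85, 89 − 3² = 80, 89 − 4² = 73, 89 − 5² = 64 = 8² ⇒ 89 = 5² + 8².
  113: 113 − 1² = 112, 113 − 2² = 109, 113 − 3² = 104, 113 − 4² = 97, 113 − 5² = 88, 113 − 6² = 77, 113 − 7² = 64 = 8² ⇒ 113 = 7² + 8².
  Combine using the Brahmagupta–Fibonacci identity (a² + b²)(c² + d²) = (ac − bd)² + (ad + bc)² = (ac + bd)² + (ad − bc)²:
  89 · 113 = 10057: from (5² + 8²)(7² + 8²), take (5·7 − 8·8, 5·8 + 8·7) = (35 − 64, 40 + 56) = (-29, 96); dropping signs (only squares matter) gives (29, 96); check 29² + 96² = 841 + 9216 = 10057 ✓.
Step 4: Order so x ≤ y and verify: 29² + 96² = 841 + 9216 = 10057 = n. ✓

n = 10057 = 29² + 96² (one valid representation with x ≤ y).


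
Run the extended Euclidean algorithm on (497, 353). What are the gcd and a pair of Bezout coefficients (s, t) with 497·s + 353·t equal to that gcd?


Euclidean algorithm on (497, 353) — divide until remainder is 0:
  497 = 1 · 353 + 144
  353 = 2 · 144 + 65
  144 = 2 · 65 + 14
  65 = 4 · 14 + 9
  14 = 1 · 9 + 5
  9 = 1 · 5 + 4
  5 = 1 · 4 + 1
  4 = 4 · 1 + 0
gcd(497, 353) = 1.
Track Bezout coefficients alongside the remainders: start with r₀ = 497 = a·1 + b·0 (s = 1, t = 0) and r₁ = 353 = a·0 + b·1 (s = 0, t = 1); each new remainder r_{k+1} = r_{k-1} − q_k·r_k inherits s_{k+1} = s_{k-1} − q_k·s_k, t_{k+1} = t_{k-1} − q_k·t_k, so r_k = a·s_k + b·t_k at every step:
  q = 1: r = 144, s = 1 − 1·0 = 1, t = 0 − 1·1 = -1  (check: 497·1 + 353·(-1) = 144)
  q = 2: r = 65, s = 0 − 2·1 = -2, t = 1 − 2·(-1) = 3  (check: 497·(-2) + 353·3 = 65)
  q = 2: r = 14, s = 1 − 2·(-2) = 5, t = -1 − 2·3 = -7  (check: 497·5 + 353·(-7) = 14)
  q = 4: r = 9, s = -2 − 4·5 = -22, t = 3 − 4·(-7) = 31  (check: 497·(-22) + 353·31 = 9)
  q = 1: r = 5, s = 5 − 1·(-22) = 27, t = -7 − 1·31 = -38  (check: 497·27 + 353·(-38) = 5)
  q = 1: r = 4, s = -22 − 1·27 = -49, t = 31 − 1·(-38) = 69  (check: 497·(-49) + 353·69 = 4)
  q = 1: r = 1, s = 27 − 1·(-49) = 76, t = -38 − 1·69 = -107  (check: 497·76 + 353·(-107) = 1)
The row with r = 1 (the gcd) gives the Bezout coefficients s = 76, t = -107.
Result: 497 · (76) + 353 · (-107) = 1.

gcd(497, 353) = 1; s = 76, t = -107 (check: 497·76 + 353·(-107) = 1).


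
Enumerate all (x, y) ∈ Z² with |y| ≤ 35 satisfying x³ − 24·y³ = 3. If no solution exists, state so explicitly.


The equation is x³ - 24y³ = 3. For fixed y, x³ = 24·y³ + 3, so a solution requires the RHS to be a perfect cube.
Strategy: iterate y from -35 to 35, compute RHS = 24·y³ + 3, and check whether it is a (positive or negative) perfect cube.
Check small values of y:
  y = 0: RHS = 3 is not a perfect cube.
  y = 1: RHS = 27 = (3)³ ⇒ x = 3 works.
  y = -1: RHS = -21 is not a perfect cube.
  y = 2: RHS = 195 is not a perfect cube.
  y = -2: RHS = -189 is not a perfect cube.
  y = 3: RHS = 651 is not a perfect cube.
  y = -3: RHS = -645 is not a perfect cube.
Continuing the search up to |y| = 35 finds no further solutions beyond those listed.
Collected solutions: (3, 1).

Solutions (with |y| ≤ 35): (3, 1).


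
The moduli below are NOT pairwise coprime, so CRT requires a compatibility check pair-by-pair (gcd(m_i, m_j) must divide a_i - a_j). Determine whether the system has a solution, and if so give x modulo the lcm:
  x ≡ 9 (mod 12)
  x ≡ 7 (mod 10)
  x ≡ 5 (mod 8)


Moduli 12, 10, 8 are not pairwise coprime, so CRT works modulo lcm(m_i) when all pairwise compatibility conditions hold.
Pairwise compatibility: gcd(m_i, m_j) must divide a_i - a_j for every pair.
Merge one congruence at a time:
  Start: x ≡ 9 (mod 12).
  Combine with x ≡ 7 (mod 10): gcd(12, 10) = 2; 7 - 9 = -2, which IS divisible by 2, so compatible.
    Write x = 9 + 12·t and substitute into x ≡ 7 (mod 10): 12·t ≡ 7 − 9 = -2 (mod 10).
    Divide the congruence (and modulus) by g = 2: 6·t ≡ -1 (mod 5).
    Reduce coefficients mod 5: 1·t ≡ 4 (mod 5).
    So t ≡ 4 (mod 5).
    Then x = 9 + 12·4 = 57, valid modulo lcm(12, 10) = 60: x ≡ 57 (mod 60).
  Combine with x ≡ 5 (mod 8): gcd(60, 8) = 4; 5 - 57 = -52, which IS divisible by 4, so compatible.
    Write x = 57 + 60·t and substitute into x ≡ 5 (mod 8): 60·t ≡ 5 − 57 = -52 (mod 8).
    Divide the congruence (and modulus) by g = 4: 15·t ≡ -13 (mod 2).
    Reduce coefficients mod 2: 1·t ≡ 1 (mod 2).
    So t ≡ 1 (mod 2).
    Then x = 57 + 60·1 = 117, valid modulo lcm(60, 8) = 120: x ≡ 117 (mod 120).
Verify: 117 mod 12 = 9, 117 mod 10 = 7, 117 mod 8 = 5.

x ≡ 117 (mod 120).


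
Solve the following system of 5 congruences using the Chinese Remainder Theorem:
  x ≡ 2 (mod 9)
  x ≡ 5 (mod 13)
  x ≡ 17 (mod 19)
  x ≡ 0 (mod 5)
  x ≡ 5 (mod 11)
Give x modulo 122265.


Product of moduli M = 9 · 13 · 19 · 5 · 11 = 122265.
Merge one congruence at a time:
  Start: x ≡ 2 (mod 9).
  Combine with x ≡ 5 (mod 13); new modulus lcm = 117.
    Write x = 2 + 9·t and substitute into x ≡ 5 (mod 13): 9·t ≡ 5 − 2 = 3 (mod 13).
    The inverse of 9 mod 13 is 3 (since 9·3 = 27 = 2·13 + 1), so t ≡ 3·3 = 9 ≡ 9 (mod 13).
    Then x = 2 + 9·9 = 83, valid modulo lcm(9, 13) = 117: x ≡ 83 (mod 117).
  Combine with x ≡ 17 (mod 19); new modulus lcm = 2223.
    Write x = 83 + 117·t and substitute into x ≡ 17 (mod 19): 117·t ≡ 17 − 83 = -66 (mod 19).
    Reduce coefficients mod 19: 3·t ≡ 10 (mod 19).
    The inverse of 3 mod 19 is 13 (since 3·13 = 39 = 2·19 + 1), so t ≡ 13·10 = 130 ≡ 16 (mod 19).
    Then x = 83 + 117·16 = 1955, valid modulo lcm(117, 19) = 2223: x ≡ 1955 (mod 2223).
  Combine with x ≡ 0 (mod 5); new modulus lcm = 11115.
    Write x = 1955 + 2223·t and substitute into x ≡ 0 (mod 5): 2223·t ≡ 0 − 1955 = -1955 (mod 5).
    Reduce coefficients mod 5: 3·t ≡ 0 (mod 5).
    The inverse of 3 mod 5 is 2 (since 3·2 = 6 = 1·5 + 1), so t ≡ 2·0 = 0 ≡ 0 (mod 5).
    Then x = 1955 + 2223·0 = 1955, valid modulo lcm(2223, 5) = 11115: x ≡ 1955 (mod 11115).
  Combine with x ≡ 5 (mod 11); new modulus lcm = 122265.
    Write x = 1955 + 11115·t and substitute into x ≡ 5 (mod 11): 11115·t ≡ 5 − 1955 = -1950 (mod 11).
    Reduce coefficients mod 11: 5·t ≡ 8 (mod 11).
    The inverse of 5 mod 11 is 9 (since 5·9 = 45 = 4·11 + 1), so t ≡ 9·8 = 72 ≡ 6 (mod 11).
    Then x = 1955 + 11115·6 = 68645, valid modulo lcm(11115, 11) = 122265: x ≡ 68645 (mod 122265).
Verify against each original: 68645 mod 9 = 2, 68645 mod 13 = 5, 68645 mod 19 = 17, 68645 mod 5 = 0, 68645 mod 11 = 5.

x ≡ 68645 (mod 122265).
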